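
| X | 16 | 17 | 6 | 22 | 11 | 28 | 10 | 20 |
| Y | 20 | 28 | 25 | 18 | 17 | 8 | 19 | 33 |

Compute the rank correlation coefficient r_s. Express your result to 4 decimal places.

Rank X: 4, 5, 1, 7, 3, 8, 2, 6
Rank Y: 5, 7, 6, 3, 2, 1, 4, 8
d = rank(X) − rank(Y): -1, -2, -5, 4, 1, 7, -2, -2; Σd² = 104
ρ = 1 − 6Σd² / [n(n²−1)] = 1 − 6×104 / (8×63) = 1 − 624/504 ≈ -0.2381

-0.2381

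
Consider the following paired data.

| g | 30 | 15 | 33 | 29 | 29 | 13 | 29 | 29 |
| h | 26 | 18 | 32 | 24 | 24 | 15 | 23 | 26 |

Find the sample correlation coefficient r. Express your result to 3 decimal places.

n = 8, Σg = 207, Σh = 188, Σg² = 5747, Σh² = 4606, Σgh = 5114
nΣgh − ΣgΣh = 40912 − 38916 = 1996
nΣg² − (Σg)² = 45976 − 42849 = 3127; nΣh² − (Σh)² = 36848 − 35344 = 1504
r = 1996 / √(3127 × 1504) = 1996 / 2168.6420 ≈ 0.920

0.920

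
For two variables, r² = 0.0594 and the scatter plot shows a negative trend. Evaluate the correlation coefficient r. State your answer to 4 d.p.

|r| = √0.0594 = 0.2437
The association is negative, so r = −0.2437.

-0.2437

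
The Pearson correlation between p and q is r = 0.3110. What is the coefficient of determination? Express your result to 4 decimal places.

r² = (0.3110)² = 0.0967

0.0967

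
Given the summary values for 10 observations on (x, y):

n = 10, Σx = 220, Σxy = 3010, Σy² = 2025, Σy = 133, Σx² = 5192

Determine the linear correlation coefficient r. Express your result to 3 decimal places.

r = (nΣxy − ΣxΣy) / √[(nΣx² − (Σx)²)(nΣy² − (Σy)²)]
Numerator: 10×3010 − 220×133 = 840
Denominator: √[(51920 − 48400)(20250 − 17689)] = √[3520 × 2561] = 3002.4523
r = 840 / 3002.4523 ≈ 0.280

0.280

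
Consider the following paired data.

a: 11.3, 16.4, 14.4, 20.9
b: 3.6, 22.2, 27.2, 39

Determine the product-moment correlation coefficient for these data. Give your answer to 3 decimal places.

n = 4, Σa = 63, Σb = 92, Σa² = 1040.82, Σb² = 2766.64, Σab = 1611.54
nΣab − ΣaΣb = 6446.16 − 5796 = 650.16
nΣa² − (Σa)² = 4163.28 − 3969 = 194.28; nΣb² − (Σb)² = 11066.56 − 8464 = 2602.56
r = 650.16 / √(194.28 × 2602.56) = 650.16 / 711.0734 ≈ 0.914

0.914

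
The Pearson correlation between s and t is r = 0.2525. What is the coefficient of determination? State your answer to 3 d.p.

0.064

r² = (0.2525)² = 0.064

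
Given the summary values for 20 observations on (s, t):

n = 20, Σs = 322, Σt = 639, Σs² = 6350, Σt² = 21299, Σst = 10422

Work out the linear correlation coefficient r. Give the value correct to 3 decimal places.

0.132

r = (nΣst − ΣsΣt) / √[(nΣs² − (Σs)²)(nΣt² − (Σt)²)]
Numerator: 20×10422 − 322×639 = 2682
Denominator: √[(127000 − 103684)(425980 − 408321)] = √[23316 × 17659] = 20291.3096
r = 2682 / 20291.3096 ≈ 0.132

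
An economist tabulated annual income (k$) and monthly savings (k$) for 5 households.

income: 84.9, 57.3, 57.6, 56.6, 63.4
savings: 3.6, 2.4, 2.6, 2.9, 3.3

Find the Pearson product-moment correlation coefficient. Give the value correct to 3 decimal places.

n = 5, Σx = 319.8, Σy = 14.8, Σx² = 21032.18, Σy² = 44.78, Σxy = 966.28
nΣxy − ΣxΣy = 4831.4 − 4733.04 = 98.36
nΣx² − (Σx)² = 105160.9 − 102272.04 = 2888.86; nΣy² − (Σy)² = 223.9 − 219.04 = 4.86
r = 98.36 / √(2888.86 × 4.86) = 98.36 / 118.4899 ≈ 0.830

0.830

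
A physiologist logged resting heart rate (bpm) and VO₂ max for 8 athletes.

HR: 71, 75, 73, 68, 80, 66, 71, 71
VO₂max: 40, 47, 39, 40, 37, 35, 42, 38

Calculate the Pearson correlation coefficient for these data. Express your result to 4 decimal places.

0.2371

n = 8, Σx = 575, Σy = 318, Σx² = 41457, Σy² = 12732, Σxy = 22882
nΣxy − ΣxΣy = 183056 − 182850 = 206
nΣx² − (Σx)² = 331656 − 330625 = 1031; nΣy² − (Σy)² = 101856 − 101124 = 732
r = 206 / √(1031 × 732) = 206 / 868.7301 ≈ 0.2371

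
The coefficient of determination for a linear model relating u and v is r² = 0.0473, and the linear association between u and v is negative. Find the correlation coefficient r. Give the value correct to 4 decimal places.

-0.2175

|r| = √0.0473 = 0.2175
The association is negative, so r = −0.2175.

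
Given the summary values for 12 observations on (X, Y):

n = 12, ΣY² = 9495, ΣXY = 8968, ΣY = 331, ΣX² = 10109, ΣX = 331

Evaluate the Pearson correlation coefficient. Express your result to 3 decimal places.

-0.271

r = (nΣXY − ΣXΣY) / √[(nΣX² − (ΣX)²)(nΣY² − (ΣY)²)]
Numerator: 12×8968 − 331×331 = -1945
Denominator: √[(121308 − 109561)(113940 − 109561)] = √[11747 × 4379] = 7172.1763
r = -1945 / 7172.1763 ≈ -0.271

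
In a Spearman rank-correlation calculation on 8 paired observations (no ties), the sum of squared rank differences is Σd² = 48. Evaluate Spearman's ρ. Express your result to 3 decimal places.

ρ = 1 − 6Σd² / [n(n²−1)] = 1 − 6×48 / (8×63)
  = 1 − 288/504 = 1 − 0.5714 ≈ 0.429

0.429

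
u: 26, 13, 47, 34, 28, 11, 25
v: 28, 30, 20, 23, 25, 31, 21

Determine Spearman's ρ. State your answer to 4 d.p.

-0.7857

Rank u: 4, 2, 7, 6, 5, 1, 3
Rank v: 5, 6, 1, 3, 4, 7, 2
d = rank(u) − rank(v): -1, -4, 6, 3, 1, -6, 1; Σd² = 100
ρ = 1 − 6Σd² / [n(n²−1)] = 1 − 6×100 / (7×48) = 1 − 600/336 ≈ -0.7857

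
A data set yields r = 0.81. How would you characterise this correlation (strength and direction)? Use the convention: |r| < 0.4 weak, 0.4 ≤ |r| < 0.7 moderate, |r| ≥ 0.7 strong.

r = 0.81 > 0 so the relationship is positive.
|r| = 0.81, which falls in the strong range.

strong positive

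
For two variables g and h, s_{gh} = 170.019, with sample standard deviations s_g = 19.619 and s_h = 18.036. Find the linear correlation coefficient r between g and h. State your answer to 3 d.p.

0.480

r = Cov(g,h) / (s_g · s_h) = 170.019 / (19.619 × 18.036)
  = 170.019 / 353.8483 ≈ 0.480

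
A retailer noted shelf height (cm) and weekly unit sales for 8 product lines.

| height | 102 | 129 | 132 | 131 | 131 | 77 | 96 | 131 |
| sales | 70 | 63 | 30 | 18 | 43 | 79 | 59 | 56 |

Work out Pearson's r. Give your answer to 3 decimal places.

-0.726

n = 8, Σx = 929, Σy = 418, Σx² = 111097, Σy² = 24800, Σxy = 46301
nΣxy − ΣxΣy = 370408 − 388322 = -17914
nΣx² − (Σx)² = 888776 − 863041 = 25735; nΣy² − (Σy)² = 198400 − 174724 = 23676
r = -17914 / √(25735 × 23676) = -17914 / 24684.0406 ≈ -0.726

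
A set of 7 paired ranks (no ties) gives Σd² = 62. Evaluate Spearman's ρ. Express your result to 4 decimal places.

-0.1071

ρ = 1 − 6Σd² / [n(n²−1)] = 1 − 6×62 / (7×48)
  = 1 − 372/336 = 1 − 1.10714 ≈ -0.1071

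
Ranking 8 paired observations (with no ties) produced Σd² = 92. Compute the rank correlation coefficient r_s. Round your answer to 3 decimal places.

ρ = 1 − 6Σd² / [n(n²−1)] = 1 − 6×92 / (8×63)
  = 1 − 552/504 = 1 − 1.0952 ≈ -0.095

-0.095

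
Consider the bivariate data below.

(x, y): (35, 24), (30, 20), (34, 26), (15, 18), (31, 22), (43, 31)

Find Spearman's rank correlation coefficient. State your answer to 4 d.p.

Rank x: 5, 2, 4, 1, 3, 6
Rank y: 4, 2, 5, 1, 3, 6
d = rank(x) − rank(y): 1, 0, -1, 0, 0, 0; Σd² = 2
ρ = 1 − 6Σd² / [n(n²−1)] = 1 − 6×2 / (6×35) = 1 − 12/210 ≈ 0.9429

0.9429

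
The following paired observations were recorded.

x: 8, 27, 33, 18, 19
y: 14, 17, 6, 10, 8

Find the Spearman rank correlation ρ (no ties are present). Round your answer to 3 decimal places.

Rank x: 1, 4, 5, 2, 3
Rank y: 4, 5, 1, 3, 2
d = rank(x) − rank(y): -3, -1, 4, -1, 1; Σd² = 28
ρ = 1 − 6Σd² / [n(n²−1)] = 1 − 6×28 / (5×24) = 1 − 168/120 ≈ -0.400

-0.400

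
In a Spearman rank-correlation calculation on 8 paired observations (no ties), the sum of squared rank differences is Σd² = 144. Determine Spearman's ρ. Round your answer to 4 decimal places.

ρ = 1 − 6Σd² / [n(n²−1)] = 1 − 6×144 / (8×63)
  = 1 − 864/504 = 1 − 1.71429 ≈ -0.7143

-0.7143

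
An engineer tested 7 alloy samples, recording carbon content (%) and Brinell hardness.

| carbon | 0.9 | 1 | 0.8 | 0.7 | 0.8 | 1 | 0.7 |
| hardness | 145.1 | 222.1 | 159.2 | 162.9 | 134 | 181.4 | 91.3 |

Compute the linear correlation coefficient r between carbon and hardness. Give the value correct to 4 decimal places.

0.7373

n = 7, Σx = 5.9, Σy = 1096, Σx² = 5.07, Σy² = 181461.12, Σxy = 946.59
nΣxy − ΣxΣy = 6626.13 − 6466.4 = 159.73
nΣx² − (Σx)² = 35.49 − 34.81 = 0.68; nΣy² − (Σy)² = 1270227.84 − 1201216 = 69011.84
r = 159.73 / √(0.68 × 69011.84) = 159.73 / 216.6288 ≈ 0.7373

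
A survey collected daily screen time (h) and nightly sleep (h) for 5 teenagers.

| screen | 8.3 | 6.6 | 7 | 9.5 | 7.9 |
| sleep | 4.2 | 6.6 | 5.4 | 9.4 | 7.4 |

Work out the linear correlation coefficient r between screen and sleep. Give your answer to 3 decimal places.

0.509

n = 5, Σx = 39.3, Σy = 33, Σx² = 314.11, Σy² = 233.48, Σxy = 263.98
nΣxy − ΣxΣy = 1319.9 − 1296.9 = 23
nΣx² − (Σx)² = 1570.55 − 1544.49 = 26.06; nΣy² − (Σy)² = 1167.4 − 1089 = 78.4
r = 23 / √(26.06 × 78.4) = 23 / 45.2007 ≈ 0.509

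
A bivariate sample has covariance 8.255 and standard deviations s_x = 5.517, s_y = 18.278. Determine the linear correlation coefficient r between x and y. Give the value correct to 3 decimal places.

0.082

r = Cov(x,y) / (s_x · s_y) = 8.255 / (5.517 × 18.278)
  = 8.255 / 100.8397 ≈ 0.082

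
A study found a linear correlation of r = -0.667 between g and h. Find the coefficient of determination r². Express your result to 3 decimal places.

r² = (-0.667)² = 0.445

0.445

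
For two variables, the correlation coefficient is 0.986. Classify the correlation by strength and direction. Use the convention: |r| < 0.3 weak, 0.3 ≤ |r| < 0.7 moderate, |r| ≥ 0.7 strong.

strong positive

r = 0.986 > 0 so the relationship is positive.
|r| = 0.986, which falls in the strong range.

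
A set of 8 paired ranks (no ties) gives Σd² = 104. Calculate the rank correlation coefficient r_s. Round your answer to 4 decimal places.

-0.2381

ρ = 1 − 6Σd² / [n(n²−1)] = 1 − 6×104 / (8×63)
  = 1 − 624/504 = 1 − 1.23810 ≈ -0.2381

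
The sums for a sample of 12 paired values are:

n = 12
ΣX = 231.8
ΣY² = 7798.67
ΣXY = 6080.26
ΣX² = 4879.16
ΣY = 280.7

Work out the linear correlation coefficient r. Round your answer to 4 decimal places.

r = (nΣXY − ΣXΣY) / √[(nΣX² − (ΣX)²)(nΣY² − (ΣY)²)]
Numerator: 12×6080.26 − 231.8×280.7 = 7896.86
Denominator: √[(58549.92 − 53731.24)(93584.04 − 78792.49)] = √[4818.68 × 14791.55] = 8442.4964
r = 7896.86 / 8442.4964 ≈ 0.9354

0.9354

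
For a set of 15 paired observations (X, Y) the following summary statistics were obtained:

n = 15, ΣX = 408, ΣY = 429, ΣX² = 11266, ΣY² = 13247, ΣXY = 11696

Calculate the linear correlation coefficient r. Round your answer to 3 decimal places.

0.067

r = (nΣXY − ΣXΣY) / √[(nΣX² − (ΣX)²)(nΣY² − (ΣY)²)]
Numerator: 15×11696 − 408×429 = 408
Denominator: √[(168990 − 166464)(198705 − 184041)] = √[2526 × 14664] = 6086.1535
r = 408 / 6086.1535 ≈ 0.067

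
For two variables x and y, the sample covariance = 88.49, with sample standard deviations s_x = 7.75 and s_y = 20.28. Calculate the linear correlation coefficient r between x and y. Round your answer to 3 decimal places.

0.563

r = Cov(x,y) / (s_x · s_y) = 88.49 / (7.75 × 20.28)
  = 88.49 / 157.1700 ≈ 0.563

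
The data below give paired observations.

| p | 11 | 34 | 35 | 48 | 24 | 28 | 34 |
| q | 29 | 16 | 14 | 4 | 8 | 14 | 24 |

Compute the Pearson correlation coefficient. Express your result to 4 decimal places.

n = 7, Σp = 214, Σq = 109, Σp² = 7322, Σq² = 2145, Σpq = 2945
nΣpq − ΣpΣq = 20615 − 23326 = -2711
nΣp² − (Σp)² = 51254 − 45796 = 5458; nΣq² − (Σq)² = 15015 − 11881 = 3134
r = -2711 / √(5458 × 3134) = -2711 / 4135.8641 ≈ -0.6555

-0.6555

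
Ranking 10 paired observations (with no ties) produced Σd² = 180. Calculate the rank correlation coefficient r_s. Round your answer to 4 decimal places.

-0.0909

ρ = 1 − 6Σd² / [n(n²−1)] = 1 − 6×180 / (10×99)
  = 1 − 1080/990 = 1 − 1.09091 ≈ -0.0909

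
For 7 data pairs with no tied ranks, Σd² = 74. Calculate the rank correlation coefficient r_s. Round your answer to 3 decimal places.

ρ = 1 − 6Σd² / [n(n²−1)] = 1 − 6×74 / (7×48)
  = 1 − 444/336 = 1 − 1.3214 ≈ -0.321

-0.321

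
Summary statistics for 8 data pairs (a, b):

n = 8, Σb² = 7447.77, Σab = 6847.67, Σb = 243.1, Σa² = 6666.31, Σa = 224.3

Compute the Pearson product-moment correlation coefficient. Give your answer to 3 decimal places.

0.210

r = (nΣab − ΣaΣb) / √[(nΣa² − (Σa)²)(nΣb² − (Σb)²)]
Numerator: 8×6847.67 − 224.3×243.1 = 254.03
Denominator: √[(53330.48 − 50310.49)(59582.16 − 59097.61)] = √[3019.99 × 484.55] = 1209.6843
r = 254.03 / 1209.6843 ≈ 0.210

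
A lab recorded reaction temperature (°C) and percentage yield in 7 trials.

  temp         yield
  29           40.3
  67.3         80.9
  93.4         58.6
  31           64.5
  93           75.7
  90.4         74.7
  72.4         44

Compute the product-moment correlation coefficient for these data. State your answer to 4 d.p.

0.4511

n = 7, Σx = 476.5, Σy = 438.7, Σx² = 37117.77, Σy² = 29009.69, Σxy = 31064.59
nΣxy − ΣxΣy = 217452.13 − 209040.55 = 8411.58
nΣx² − (Σx)² = 259824.39 − 227052.25 = 32772.14; nΣy² − (Σy)² = 203067.83 − 192457.69 = 10610.14
r = 8411.58 / √(32772.14 × 10610.14) = 8411.58 / 18647.1712 ≈ 0.4511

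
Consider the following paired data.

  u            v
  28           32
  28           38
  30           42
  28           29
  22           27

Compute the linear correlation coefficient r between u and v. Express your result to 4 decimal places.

n = 5, Σu = 136, Σv = 168, Σu² = 3736, Σv² = 5802, Σuv = 4626
nΣuv − ΣuΣv = 23130 − 22848 = 282
nΣu² − (Σu)² = 18680 − 18496 = 184; nΣv² − (Σv)² = 29010 − 28224 = 786
r = 282 / √(184 × 786) = 282 / 380.2946 ≈ 0.7415

0.7415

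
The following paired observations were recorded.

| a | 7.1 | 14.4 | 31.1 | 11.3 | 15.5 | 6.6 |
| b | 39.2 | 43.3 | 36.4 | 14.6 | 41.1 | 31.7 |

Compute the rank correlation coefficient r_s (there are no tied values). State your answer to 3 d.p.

Rank a: 2, 4, 6, 3, 5, 1
Rank b: 4, 6, 3, 1, 5, 2
d = rank(a) − rank(b): -2, -2, 3, 2, 0, -1; Σd² = 22
ρ = 1 − 6Σd² / [n(n²−1)] = 1 − 6×22 / (6×35) = 1 − 132/210 ≈ 0.371

0.371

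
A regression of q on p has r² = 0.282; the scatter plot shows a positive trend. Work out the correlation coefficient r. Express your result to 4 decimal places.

|r| = √0.282 = 0.5310
The association is positive, so r = 0.5310.

0.5310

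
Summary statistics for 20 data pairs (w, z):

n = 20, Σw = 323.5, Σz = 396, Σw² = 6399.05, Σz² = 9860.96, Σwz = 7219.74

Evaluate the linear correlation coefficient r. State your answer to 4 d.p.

r = (nΣwz − ΣwΣz) / √[(nΣw² − (Σw)²)(nΣz² − (Σz)²)]
Numerator: 20×7219.74 − 323.5×396 = 16288.8
Denominator: √[(127981 − 104652.25)(197219.2 − 156816)] = √[23328.75 × 40403.2] = 30701.0774
r = 16288.8 / 30701.0774 ≈ 0.5306

0.5306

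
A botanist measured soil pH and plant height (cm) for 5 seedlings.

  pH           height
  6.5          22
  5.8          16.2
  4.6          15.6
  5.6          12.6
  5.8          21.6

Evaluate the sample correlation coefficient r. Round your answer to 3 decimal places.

n = 5, Σx = 28.3, Σy = 88, Σx² = 162.05, Σy² = 1615.12, Σxy = 504.56
nΣxy − ΣxΣy = 2522.8 − 2490.4 = 32.4
nΣx² − (Σx)² = 810.25 − 800.89 = 9.36; nΣy² − (Σy)² = 8075.6 − 7744 = 331.6
r = 32.4 / √(9.36 × 331.6) = 32.4 / 55.7115 ≈ 0.582

0.582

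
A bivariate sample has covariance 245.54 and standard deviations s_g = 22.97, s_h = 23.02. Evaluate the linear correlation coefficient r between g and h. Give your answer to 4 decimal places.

0.4644

r = Cov(g,h) / (s_g · s_h) = 245.54 / (22.97 × 23.02)
  = 245.54 / 528.7694 ≈ 0.4644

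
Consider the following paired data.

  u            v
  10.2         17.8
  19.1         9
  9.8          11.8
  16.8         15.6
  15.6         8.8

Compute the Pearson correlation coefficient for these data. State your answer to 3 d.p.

-0.491

n = 5, Σu = 71.5, Σv = 63, Σu² = 1090.49, Σv² = 857.88, Σuv = 868.46
nΣuv − ΣuΣv = 4342.3 − 4504.5 = -162.2
nΣu² − (Σu)² = 5452.45 − 5112.25 = 340.2; nΣv² − (Σv)² = 4289.4 − 3969 = 320.4
r = -162.2 / √(340.2 × 320.4) = -162.2 / 330.1516 ≈ -0.491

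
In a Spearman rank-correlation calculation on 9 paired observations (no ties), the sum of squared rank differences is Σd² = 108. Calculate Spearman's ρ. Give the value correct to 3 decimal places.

ρ = 1 − 6Σd² / [n(n²−1)] = 1 − 6×108 / (9×80)
  = 1 − 648/720 = 1 − 0.9000 ≈ 0.100

0.100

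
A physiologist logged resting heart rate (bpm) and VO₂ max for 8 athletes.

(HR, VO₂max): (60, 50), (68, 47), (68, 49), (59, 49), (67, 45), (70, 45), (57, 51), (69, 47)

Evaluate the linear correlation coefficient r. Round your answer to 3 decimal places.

n = 8, Σx = 518, Σy = 383, Σx² = 33728, Σy² = 18371, Σxy = 24734
nΣxy − ΣxΣy = 197872 − 198394 = -522
nΣx² − (Σx)² = 269824 − 268324 = 1500; nΣy² − (Σy)² = 146968 − 146689 = 279
r = -522 / √(1500 × 279) = -522 / 646.9158 ≈ -0.807

-0.807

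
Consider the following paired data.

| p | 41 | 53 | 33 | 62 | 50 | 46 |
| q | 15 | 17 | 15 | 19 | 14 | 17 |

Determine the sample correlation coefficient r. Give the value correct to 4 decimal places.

n = 6, Σp = 285, Σq = 97, Σp² = 14039, Σq² = 1585, Σpq = 4671
nΣpq − ΣpΣq = 28026 − 27645 = 381
nΣp² − (Σp)² = 84234 − 81225 = 3009; nΣq² − (Σq)² = 9510 − 9409 = 101
r = 381 / √(3009 × 101) = 381 / 551.2794 ≈ 0.6911

0.6911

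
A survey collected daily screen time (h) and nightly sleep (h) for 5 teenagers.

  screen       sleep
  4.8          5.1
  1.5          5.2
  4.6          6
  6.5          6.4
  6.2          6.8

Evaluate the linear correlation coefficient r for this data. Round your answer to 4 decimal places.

n = 5, Σx = 23.6, Σy = 29.5, Σx² = 127.14, Σy² = 176.25, Σxy = 143.64
nΣxy − ΣxΣy = 718.2 − 696.2 = 22
nΣx² − (Σx)² = 635.7 − 556.96 = 78.74; nΣy² − (Σy)² = 881.25 − 870.25 = 11
r = 22 / √(78.74 × 11) = 22 / 29.4303 ≈ 0.7475

0.7475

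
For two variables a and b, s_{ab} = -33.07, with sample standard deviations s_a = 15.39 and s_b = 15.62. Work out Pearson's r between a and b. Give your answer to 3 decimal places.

-0.138

r = Cov(a,b) / (s_a · s_b) = -33.07 / (15.39 × 15.62)
  = -33.07 / 240.3918 ≈ -0.138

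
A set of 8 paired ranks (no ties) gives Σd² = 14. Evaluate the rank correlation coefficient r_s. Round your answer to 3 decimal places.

ρ = 1 − 6Σd² / [n(n²−1)] = 1 − 6×14 / (8×63)
  = 1 − 84/504 = 1 − 0.1667 ≈ 0.833

0.833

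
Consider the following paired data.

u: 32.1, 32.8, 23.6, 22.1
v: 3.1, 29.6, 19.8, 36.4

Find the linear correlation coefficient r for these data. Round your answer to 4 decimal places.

-0.4789

n = 4, Σu = 110.6, Σv = 88.9, Σu² = 3151.62, Σv² = 2602.77, Σuv = 2342.11
nΣuv − ΣuΣv = 9368.44 − 9832.34 = -463.9
nΣu² − (Σu)² = 12606.48 − 12232.36 = 374.12; nΣv² − (Σv)² = 10411.08 − 7903.21 = 2507.87
r = -463.9 / √(374.12 × 2507.87) = -463.9 / 968.6301 ≈ -0.4789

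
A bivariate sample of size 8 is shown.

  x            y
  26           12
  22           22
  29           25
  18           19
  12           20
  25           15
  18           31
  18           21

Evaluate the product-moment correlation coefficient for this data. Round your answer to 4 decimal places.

-0.2260

n = 8, Σx = 168, Σy = 165, Σx² = 3742, Σy² = 3641, Σxy = 3414
nΣxy − ΣxΣy = 27312 − 27720 = -408
nΣx² − (Σx)² = 29936 − 28224 = 1712; nΣy² − (Σy)² = 29128 − 27225 = 1903
r = -408 / √(1712 × 1903) = -408 / 1804.9753 ≈ -0.2260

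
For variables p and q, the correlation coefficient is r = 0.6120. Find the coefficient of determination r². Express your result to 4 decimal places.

0.3745

r² = (0.6120)² = 0.3745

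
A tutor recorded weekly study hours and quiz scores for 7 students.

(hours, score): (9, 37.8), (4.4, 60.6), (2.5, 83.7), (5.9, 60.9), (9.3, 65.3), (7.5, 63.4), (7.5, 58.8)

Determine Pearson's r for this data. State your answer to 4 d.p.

-0.6816

n = 7, Σx = 46.1, Σy = 430.5, Σx² = 340.41, Σy² = 27556.79, Σxy = 2699.19
nΣxy − ΣxΣy = 18894.33 − 19846.05 = -951.72
nΣx² − (Σx)² = 2382.87 − 2125.21 = 257.66; nΣy² − (Σy)² = 192897.53 − 185330.25 = 7567.28
r = -951.72 / √(257.66 × 7567.28) = -951.72 / 1396.3472 ≈ -0.6816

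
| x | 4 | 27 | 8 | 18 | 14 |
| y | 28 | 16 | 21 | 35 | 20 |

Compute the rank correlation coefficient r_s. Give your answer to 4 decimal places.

-0.4000

Rank x: 1, 5, 2, 4, 3
Rank y: 4, 1, 3, 5, 2
d = rank(x) − rank(y): -3, 4, -1, -1, 1; Σd² = 28
ρ = 1 − 6Σd² / [n(n²−1)] = 1 − 6×28 / (5×24) = 1 − 168/120 ≈ -0.4000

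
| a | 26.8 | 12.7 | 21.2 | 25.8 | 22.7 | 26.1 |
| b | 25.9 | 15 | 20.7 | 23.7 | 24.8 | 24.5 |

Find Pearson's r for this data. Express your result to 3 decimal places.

0.954

n = 6, Σa = 135.3, Σb = 134.6, Σa² = 3191.11, Σb² = 3101.28, Σab = 3137.33
nΣab − ΣaΣb = 18823.98 − 18211.38 = 612.6
nΣa² − (Σa)² = 19146.66 − 18306.09 = 840.57; nΣb² − (Σb)² = 18607.68 − 18117.16 = 490.52
r = 612.6 / √(840.57 × 490.52) = 612.6 / 642.1187 ≈ 0.954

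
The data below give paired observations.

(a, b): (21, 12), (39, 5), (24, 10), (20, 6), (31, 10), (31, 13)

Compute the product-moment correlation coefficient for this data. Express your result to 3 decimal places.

n = 6, Σa = 166, Σb = 56, Σa² = 4860, Σb² = 574, Σab = 1520
nΣab − ΣaΣb = 9120 − 9296 = -176
nΣa² − (Σa)² = 29160 − 27556 = 1604; nΣb² − (Σb)² = 3444 − 3136 = 308
r = -176 / √(1604 × 308) = -176 / 702.8741 ≈ -0.250

-0.250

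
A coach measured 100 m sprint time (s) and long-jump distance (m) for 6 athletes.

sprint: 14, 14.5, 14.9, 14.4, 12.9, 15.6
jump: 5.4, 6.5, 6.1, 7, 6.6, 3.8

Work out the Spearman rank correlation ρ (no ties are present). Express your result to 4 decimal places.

-0.5429

Rank sprint: 2, 4, 5, 3, 1, 6
Rank jump: 2, 4, 3, 6, 5, 1
d = rank(sprint) − rank(jump): 0, 0, 2, -3, -4, 5; Σd² = 54
ρ = 1 − 6Σd² / [n(n²−1)] = 1 − 6×54 / (6×35) = 1 − 324/210 ≈ -0.5429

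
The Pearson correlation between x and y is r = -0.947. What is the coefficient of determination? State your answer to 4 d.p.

0.8968

r² = (-0.947)² = 0.8968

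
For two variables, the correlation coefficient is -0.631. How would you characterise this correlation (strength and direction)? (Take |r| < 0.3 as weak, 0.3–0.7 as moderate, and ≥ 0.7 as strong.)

moderate negative

r = -0.631 < 0 so the relationship is negative.
|r| = 0.631, which falls in the moderate range.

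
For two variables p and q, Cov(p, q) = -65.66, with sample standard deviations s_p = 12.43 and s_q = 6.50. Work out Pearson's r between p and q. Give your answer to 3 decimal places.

r = Cov(p,q) / (s_p · s_q) = -65.66 / (12.43 × 6.50)
  = -65.66 / 80.7950 ≈ -0.813

-0.813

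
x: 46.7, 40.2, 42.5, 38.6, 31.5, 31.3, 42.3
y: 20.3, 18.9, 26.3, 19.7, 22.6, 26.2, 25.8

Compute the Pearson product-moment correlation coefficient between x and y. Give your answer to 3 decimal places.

-0.223

n = 7, Σx = 273.1, Σy = 159.8, Σx² = 10854.37, Σy² = 3711.92, Σxy = 6209.26
nΣxy − ΣxΣy = 43464.82 − 43641.38 = -176.56
nΣx² − (Σx)² = 75980.59 − 74583.61 = 1396.98; nΣy² − (Σy)² = 25983.44 − 25536.04 = 447.4
r = -176.56 / √(1396.98 × 447.4) = -176.56 / 790.5750 ≈ -0.223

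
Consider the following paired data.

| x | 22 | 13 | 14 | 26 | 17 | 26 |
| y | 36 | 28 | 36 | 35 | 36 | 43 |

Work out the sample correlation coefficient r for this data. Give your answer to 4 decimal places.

n = 6, Σx = 118, Σy = 214, Σx² = 2490, Σy² = 7746, Σxy = 4300
nΣxy − ΣxΣy = 25800 − 25252 = 548
nΣx² − (Σx)² = 14940 − 13924 = 1016; nΣy² − (Σy)² = 46476 − 45796 = 680
r = 548 / √(1016 × 680) = 548 / 831.1919 ≈ 0.6593

0.6593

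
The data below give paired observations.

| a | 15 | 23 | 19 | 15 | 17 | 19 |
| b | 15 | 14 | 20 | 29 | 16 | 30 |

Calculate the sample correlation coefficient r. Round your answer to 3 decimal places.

-0.258

n = 6, Σa = 108, Σb = 124, Σa² = 1990, Σb² = 2818, Σab = 2204
nΣab − ΣaΣb = 13224 − 13392 = -168
nΣa² − (Σa)² = 11940 − 11664 = 276; nΣb² − (Σb)² = 16908 − 15376 = 1532
r = -168 / √(276 × 1532) = -168 / 650.2553 ≈ -0.258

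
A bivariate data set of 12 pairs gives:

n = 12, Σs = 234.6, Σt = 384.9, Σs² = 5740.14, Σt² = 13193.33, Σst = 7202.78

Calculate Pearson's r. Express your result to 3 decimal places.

-0.326

r = (nΣst − ΣsΣt) / √[(nΣs² − (Σs)²)(nΣt² − (Σt)²)]
Numerator: 12×7202.78 − 234.6×384.9 = -3864.18
Denominator: √[(68881.68 − 55037.16)(158319.96 − 148148.01)] = √[13844.52 × 10171.95] = 11867.0032
r = -3864.18 / 11867.0032 ≈ -0.326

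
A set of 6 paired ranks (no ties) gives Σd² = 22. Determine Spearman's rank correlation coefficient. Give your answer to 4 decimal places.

ρ = 1 − 6Σd² / [n(n²−1)] = 1 − 6×22 / (6×35)
  = 1 − 132/210 = 1 − 0.62857 ≈ 0.3714

0.3714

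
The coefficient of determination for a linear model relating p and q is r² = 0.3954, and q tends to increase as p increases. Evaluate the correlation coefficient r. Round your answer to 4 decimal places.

0.6288

|r| = √0.3954 = 0.6288
The association is positive, so r = 0.6288.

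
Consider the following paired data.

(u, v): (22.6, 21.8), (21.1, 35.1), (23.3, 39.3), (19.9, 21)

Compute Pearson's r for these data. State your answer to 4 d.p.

0.4877

n = 4, Σu = 86.9, Σv = 117.2, Σu² = 1894.87, Σv² = 3692.74, Σuv = 2566.88
nΣuv − ΣuΣv = 10267.52 − 10184.68 = 82.84
nΣu² − (Σu)² = 7579.48 − 7551.61 = 27.87; nΣv² − (Σv)² = 14770.96 − 13735.84 = 1035.12
r = 82.84 / √(27.87 × 1035.12) = 82.84 / 169.8493 ≈ 0.4877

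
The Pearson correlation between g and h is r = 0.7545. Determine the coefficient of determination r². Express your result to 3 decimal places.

0.569

r² = (0.7545)² = 0.569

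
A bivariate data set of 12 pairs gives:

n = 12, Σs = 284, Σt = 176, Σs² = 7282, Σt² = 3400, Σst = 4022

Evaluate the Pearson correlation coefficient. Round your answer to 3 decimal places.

r = (nΣst − ΣsΣt) / √[(nΣs² − (Σs)²)(nΣt² − (Σt)²)]
Numerator: 12×4022 − 284×176 = -1720
Denominator: √[(87384 − 80656)(40800 − 30976)] = √[6728 × 9824] = 8129.9368
r = -1720 / 8129.9368 ≈ -0.212

-0.212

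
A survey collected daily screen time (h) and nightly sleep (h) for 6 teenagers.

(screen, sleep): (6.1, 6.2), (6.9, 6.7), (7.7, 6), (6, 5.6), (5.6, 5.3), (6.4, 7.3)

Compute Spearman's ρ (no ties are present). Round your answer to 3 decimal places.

0.600

Rank screen: 3, 5, 6, 2, 1, 4
Rank sleep: 4, 5, 3, 2, 1, 6
d = rank(screen) − rank(sleep): -1, 0, 3, 0, 0, -2; Σd² = 14
ρ = 1 − 6Σd² / [n(n²−1)] = 1 − 6×14 / (6×35) = 1 − 84/210 ≈ 0.600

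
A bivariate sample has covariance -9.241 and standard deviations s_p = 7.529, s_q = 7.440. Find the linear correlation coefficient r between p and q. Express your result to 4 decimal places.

r = Cov(p,q) / (s_p · s_q) = -9.241 / (7.529 × 7.440)
  = -9.241 / 56.0158 ≈ -0.1650

-0.1650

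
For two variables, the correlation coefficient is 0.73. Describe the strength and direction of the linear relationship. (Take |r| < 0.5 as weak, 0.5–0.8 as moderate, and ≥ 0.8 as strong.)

moderate positive

r = 0.73 > 0 so the relationship is positive.
|r| = 0.73, which falls in the moderate range.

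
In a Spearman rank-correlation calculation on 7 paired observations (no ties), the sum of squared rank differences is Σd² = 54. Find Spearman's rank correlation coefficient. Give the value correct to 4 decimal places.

0.0357

ρ = 1 − 6Σd² / [n(n²−1)] = 1 − 6×54 / (7×48)
  = 1 − 324/336 = 1 − 0.96429 ≈ 0.0357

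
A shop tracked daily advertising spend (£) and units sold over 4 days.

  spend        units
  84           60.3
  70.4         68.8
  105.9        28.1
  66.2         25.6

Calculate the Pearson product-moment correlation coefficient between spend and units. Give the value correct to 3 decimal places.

n = 4, Σx = 326.5, Σy = 182.8, Σx² = 27609.41, Σy² = 9814.5, Σxy = 14579.23
nΣxy − ΣxΣy = 58316.92 − 59684.2 = -1367.28
nΣx² − (Σx)² = 110437.64 − 106602.25 = 3835.39; nΣy² − (Σy)² = 39258 − 33415.84 = 5842.16
r = -1367.28 / √(3835.39 × 5842.16) = -1367.28 / 4733.5993 ≈ -0.289

-0.289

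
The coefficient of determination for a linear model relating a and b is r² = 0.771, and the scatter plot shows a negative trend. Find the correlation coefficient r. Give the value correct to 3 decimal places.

-0.878

|r| = √0.771 = 0.878
The association is negative, so r = −0.878.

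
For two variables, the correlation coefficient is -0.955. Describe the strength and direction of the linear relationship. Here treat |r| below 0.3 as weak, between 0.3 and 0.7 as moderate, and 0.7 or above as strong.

r = -0.955 < 0 so the relationship is negative.
|r| = 0.955, which falls in the strong range.

strong negative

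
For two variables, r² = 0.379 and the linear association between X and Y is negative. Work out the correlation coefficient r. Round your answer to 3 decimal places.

-0.616

|r| = √0.379 = 0.616
The association is negative, so r = −0.616.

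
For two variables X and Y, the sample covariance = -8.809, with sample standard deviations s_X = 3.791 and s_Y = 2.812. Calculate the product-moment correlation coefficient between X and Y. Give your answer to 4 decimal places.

-0.8263

r = Cov(X,Y) / (s_X · s_Y) = -8.809 / (3.791 × 2.812)
  = -8.809 / 10.6603 ≈ -0.8263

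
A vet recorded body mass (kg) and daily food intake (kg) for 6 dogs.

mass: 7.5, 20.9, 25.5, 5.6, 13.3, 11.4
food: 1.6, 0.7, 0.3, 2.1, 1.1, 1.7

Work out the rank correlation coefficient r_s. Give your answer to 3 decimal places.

Rank mass: 2, 5, 6, 1, 4, 3
Rank food: 4, 2, 1, 6, 3, 5
d = rank(mass) − rank(food): -2, 3, 5, -5, 1, -2; Σd² = 68
ρ = 1 − 6Σd² / [n(n²−1)] = 1 − 6×68 / (6×35) = 1 − 408/210 ≈ -0.943

-0.943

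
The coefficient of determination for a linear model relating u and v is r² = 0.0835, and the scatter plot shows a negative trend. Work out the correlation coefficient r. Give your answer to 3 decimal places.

|r| = √0.0835 = 0.289
The association is negative, so r = −0.289.

-0.289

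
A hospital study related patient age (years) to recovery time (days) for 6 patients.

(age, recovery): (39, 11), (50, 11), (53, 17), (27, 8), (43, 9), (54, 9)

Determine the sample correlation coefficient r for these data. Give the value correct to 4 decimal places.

n = 6, Σx = 266, Σy = 65, Σx² = 12324, Σy² = 757, Σxy = 2969
nΣxy − ΣxΣy = 17814 − 17290 = 524
nΣx² − (Σx)² = 73944 − 70756 = 3188; nΣy² − (Σy)² = 4542 − 4225 = 317
r = 524 / √(3188 × 317) = 524 / 1005.2840 ≈ 0.5212

0.5212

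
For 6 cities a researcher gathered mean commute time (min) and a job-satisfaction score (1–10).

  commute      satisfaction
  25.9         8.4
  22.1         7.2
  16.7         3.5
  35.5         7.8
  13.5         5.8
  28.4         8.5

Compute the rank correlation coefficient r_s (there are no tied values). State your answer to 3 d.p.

0.771

Rank commute: 4, 3, 2, 6, 1, 5
Rank satisfaction: 5, 3, 1, 4, 2, 6
d = rank(commute) − rank(satisfaction): -1, 0, 1, 2, -1, -1; Σd² = 8
ρ = 1 − 6Σd² / [n(n²−1)] = 1 − 6×8 / (6×35) = 1 − 48/210 ≈ 0.771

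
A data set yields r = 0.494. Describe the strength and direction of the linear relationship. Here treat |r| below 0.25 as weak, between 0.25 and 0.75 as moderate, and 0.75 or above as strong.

r = 0.494 > 0 so the relationship is positive.
|r| = 0.494, which falls in the moderate range.

moderate positive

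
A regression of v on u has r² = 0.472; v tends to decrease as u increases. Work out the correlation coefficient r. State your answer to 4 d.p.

-0.6870

|r| = √0.472 = 0.6870
The association is negative, so r = −0.6870.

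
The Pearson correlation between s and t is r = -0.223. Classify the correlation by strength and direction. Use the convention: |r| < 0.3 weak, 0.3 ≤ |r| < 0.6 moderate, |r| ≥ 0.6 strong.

weak negative

r = -0.223 < 0 so the relationship is negative.
|r| = 0.223, which falls in the weak range.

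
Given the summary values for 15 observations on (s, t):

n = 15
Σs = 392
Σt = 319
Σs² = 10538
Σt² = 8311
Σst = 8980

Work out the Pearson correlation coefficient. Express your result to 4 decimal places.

r = (nΣst − ΣsΣt) / √[(nΣs² − (Σs)²)(nΣt² − (Σt)²)]
Numerator: 15×8980 − 392×319 = 9652
Denominator: √[(158070 − 153664)(124665 − 101761)] = √[4406 × 22904] = 10045.6470
r = 9652 / 10045.6470 ≈ 0.9608

0.9608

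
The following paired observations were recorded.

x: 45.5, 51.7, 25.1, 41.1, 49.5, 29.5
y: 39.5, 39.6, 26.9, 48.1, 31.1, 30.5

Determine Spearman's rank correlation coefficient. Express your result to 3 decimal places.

Rank x: 4, 6, 1, 3, 5, 2
Rank y: 4, 5, 1, 6, 3, 2
d = rank(x) − rank(y): 0, 1, 0, -3, 2, 0; Σd² = 14
ρ = 1 − 6Σd² / [n(n²−1)] = 1 − 6×14 / (6×35) = 1 − 84/210 ≈ 0.600

0.600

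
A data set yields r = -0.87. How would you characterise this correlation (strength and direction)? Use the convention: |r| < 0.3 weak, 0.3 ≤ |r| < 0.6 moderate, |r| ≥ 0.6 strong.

strong negative

r = -0.87 < 0 so the relationship is negative.
|r| = 0.87, which falls in the strong range.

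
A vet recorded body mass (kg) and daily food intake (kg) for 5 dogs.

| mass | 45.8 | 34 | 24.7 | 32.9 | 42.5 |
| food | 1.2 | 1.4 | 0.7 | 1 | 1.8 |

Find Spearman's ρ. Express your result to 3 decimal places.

0.700

Rank mass: 5, 3, 1, 2, 4
Rank food: 3, 4, 1, 2, 5
d = rank(mass) − rank(food): 2, -1, 0, 0, -1; Σd² = 6
ρ = 1 − 6Σd² / [n(n²−1)] = 1 − 6×6 / (5×24) = 1 − 36/120 ≈ 0.700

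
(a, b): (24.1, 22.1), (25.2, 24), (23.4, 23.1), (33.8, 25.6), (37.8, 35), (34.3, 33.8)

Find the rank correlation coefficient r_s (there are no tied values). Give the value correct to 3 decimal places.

0.943

Rank a: 2, 3, 1, 4, 6, 5
Rank b: 1, 3, 2, 4, 6, 5
d = rank(a) − rank(b): 1, 0, -1, 0, 0, 0; Σd² = 2
ρ = 1 − 6Σd² / [n(n²−1)] = 1 − 6×2 / (6×35) = 1 − 12/210 ≈ 0.943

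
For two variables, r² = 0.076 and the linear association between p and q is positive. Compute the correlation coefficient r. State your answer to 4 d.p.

0.2757

|r| = √0.076 = 0.2757
The association is positive, so r = 0.2757.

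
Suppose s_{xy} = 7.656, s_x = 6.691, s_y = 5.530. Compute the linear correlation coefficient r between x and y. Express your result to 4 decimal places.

r = Cov(x,y) / (s_x · s_y) = 7.656 / (6.691 × 5.530)
  = 7.656 / 37.0012 ≈ 0.2069

0.2069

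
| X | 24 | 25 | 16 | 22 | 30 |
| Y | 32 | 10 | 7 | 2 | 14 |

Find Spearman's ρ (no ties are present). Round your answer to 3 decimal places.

Rank X: 3, 4, 1, 2, 5
Rank Y: 5, 3, 2, 1, 4
d = rank(X) − rank(Y): -2, 1, -1, 1, 1; Σd² = 8
ρ = 1 − 6Σd² / [n(n²−1)] = 1 − 6×8 / (5×24) = 1 − 48/120 ≈ 0.600

0.600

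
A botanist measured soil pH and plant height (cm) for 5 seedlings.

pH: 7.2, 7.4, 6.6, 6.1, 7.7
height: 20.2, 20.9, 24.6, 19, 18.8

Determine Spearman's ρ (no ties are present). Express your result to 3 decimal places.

Rank pH: 3, 4, 2, 1, 5
Rank height: 3, 4, 5, 2, 1
d = rank(pH) − rank(height): 0, 0, -3, -1, 4; Σd² = 26
ρ = 1 − 6Σd² / [n(n²−1)] = 1 − 6×26 / (5×24) = 1 − 156/120 ≈ -0.300

-0.300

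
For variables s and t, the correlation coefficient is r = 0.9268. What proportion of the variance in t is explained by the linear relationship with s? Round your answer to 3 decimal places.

r² = (0.9268)² = 0.859

0.859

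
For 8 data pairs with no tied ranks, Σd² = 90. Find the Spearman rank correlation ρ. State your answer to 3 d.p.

-0.071

ρ = 1 − 6Σd² / [n(n²−1)] = 1 − 6×90 / (8×63)
  = 1 − 540/504 = 1 − 1.0714 ≈ -0.071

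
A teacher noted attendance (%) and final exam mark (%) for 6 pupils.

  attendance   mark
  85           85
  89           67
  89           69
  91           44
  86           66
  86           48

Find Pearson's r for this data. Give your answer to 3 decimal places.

-0.504

n = 6, Σx = 526, Σy = 379, Σx² = 46140, Σy² = 25071, Σxy = 33137
nΣxy − ΣxΣy = 198822 − 199354 = -532
nΣx² − (Σx)² = 276840 − 276676 = 164; nΣy² − (Σy)² = 150426 − 143641 = 6785
r = -532 / √(164 × 6785) = -532 / 1054.8649 ≈ -0.504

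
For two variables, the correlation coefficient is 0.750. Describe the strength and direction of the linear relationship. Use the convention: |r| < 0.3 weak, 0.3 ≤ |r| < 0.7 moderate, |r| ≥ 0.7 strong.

strong positive

r = 0.750 > 0 so the relationship is positive.
|r| = 0.750, which falls in the strong range.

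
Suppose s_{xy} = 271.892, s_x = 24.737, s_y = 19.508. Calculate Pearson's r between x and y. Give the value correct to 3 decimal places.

r = Cov(x,y) / (s_x · s_y) = 271.892 / (24.737 × 19.508)
  = 271.892 / 482.5694 ≈ 0.563

0.563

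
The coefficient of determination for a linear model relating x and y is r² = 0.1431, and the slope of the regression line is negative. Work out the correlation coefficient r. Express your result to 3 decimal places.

|r| = √0.1431 = 0.378
The association is negative, so r = −0.378.

-0.378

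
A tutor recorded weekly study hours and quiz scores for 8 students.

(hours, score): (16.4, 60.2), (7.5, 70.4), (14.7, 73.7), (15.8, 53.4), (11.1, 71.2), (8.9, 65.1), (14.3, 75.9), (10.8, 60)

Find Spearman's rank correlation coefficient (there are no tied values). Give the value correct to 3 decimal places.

Rank hours: 8, 1, 6, 7, 4, 2, 5, 3
Rank score: 3, 5, 7, 1, 6, 4, 8, 2
d = rank(hours) − rank(score): 5, -4, -1, 6, -2, -2, -3, 1; Σd² = 96
ρ = 1 − 6Σd² / [n(n²−1)] = 1 − 6×96 / (8×63) = 1 − 576/504 ≈ -0.143

-0.143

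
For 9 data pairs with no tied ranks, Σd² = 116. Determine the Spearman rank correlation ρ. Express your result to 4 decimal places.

0.0333

ρ = 1 − 6Σd² / [n(n²−1)] = 1 − 6×116 / (9×80)
  = 1 − 696/720 = 1 − 0.96667 ≈ 0.0333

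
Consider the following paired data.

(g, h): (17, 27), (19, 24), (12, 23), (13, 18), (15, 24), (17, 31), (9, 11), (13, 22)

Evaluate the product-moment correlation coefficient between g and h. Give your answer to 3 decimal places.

n = 8, Σg = 115, Σh = 180, Σg² = 1727, Σh² = 4300, Σgh = 2697
nΣgh − ΣgΣh = 21576 − 20700 = 876
nΣg² − (Σg)² = 13816 − 13225 = 591; nΣh² − (Σh)² = 34400 − 32400 = 2000
r = 876 / √(591 × 2000) = 876 / 1087.1982 ≈ 0.806

0.806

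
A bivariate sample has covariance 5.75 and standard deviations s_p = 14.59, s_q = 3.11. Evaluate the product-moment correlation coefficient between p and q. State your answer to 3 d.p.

r = Cov(p,q) / (s_p · s_q) = 5.75 / (14.59 × 3.11)
  = 5.75 / 45.3749 ≈ 0.127

0.127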